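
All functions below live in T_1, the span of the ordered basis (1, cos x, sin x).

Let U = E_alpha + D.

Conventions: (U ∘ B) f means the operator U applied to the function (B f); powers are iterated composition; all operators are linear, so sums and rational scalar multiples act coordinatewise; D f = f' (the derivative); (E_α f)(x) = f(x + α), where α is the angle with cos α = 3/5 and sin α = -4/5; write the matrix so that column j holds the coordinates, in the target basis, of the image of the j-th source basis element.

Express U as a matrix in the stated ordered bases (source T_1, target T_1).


the matrix is [[1, 0, 0]; [0, 3/5, 1/5]; [0, -1/5, 3/5]] (rows listed top to bottom)

image of 1: 1
image of cos x: (3/5)cos x - (1/5)sin x
image of sin x: (1/5)cos x + (3/5)sin x
each image's coordinates form column j of the matrix


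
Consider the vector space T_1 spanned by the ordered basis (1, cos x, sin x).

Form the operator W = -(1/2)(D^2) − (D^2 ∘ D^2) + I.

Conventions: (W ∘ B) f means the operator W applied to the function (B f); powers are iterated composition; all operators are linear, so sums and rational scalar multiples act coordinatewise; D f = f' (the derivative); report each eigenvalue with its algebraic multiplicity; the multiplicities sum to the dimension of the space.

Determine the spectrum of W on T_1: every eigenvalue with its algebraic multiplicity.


image of 1: 1
image of cos x: (1/2)cos x
image of sin x: (1/2)sin x
the matrix is diagonal; its diagonal is (1, 1/2, 1/2)
for a triangular matrix the eigenvalues are the diagonal entries, with algebraic multiplicity their repetition count

λ = 1/2 (multiplicity 2), λ = 1 (multiplicity 1)


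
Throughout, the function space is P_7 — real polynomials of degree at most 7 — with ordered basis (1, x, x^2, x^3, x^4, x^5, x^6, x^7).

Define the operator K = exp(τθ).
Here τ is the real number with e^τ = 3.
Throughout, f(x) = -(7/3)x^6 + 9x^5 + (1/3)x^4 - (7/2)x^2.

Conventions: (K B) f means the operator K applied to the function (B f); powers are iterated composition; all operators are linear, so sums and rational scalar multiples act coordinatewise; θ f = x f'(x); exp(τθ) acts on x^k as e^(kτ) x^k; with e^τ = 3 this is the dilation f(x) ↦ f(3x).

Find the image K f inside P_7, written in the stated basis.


the result is g(x) = -1701x^6 + 2187x^5 + 27x^4 - (63/2)x^2

exp(τθ) x^k = e^(kτ) x^k; with e^τ = 3 this sends x^k to 3^k x^k
x^2 ↦ 9 x^2
x^4 ↦ 81 x^4
x^5 ↦ 243 x^5
x^6 ↦ 729 x^6
applying this coordinatewise to f: exp(τθ) f = -1701x^6 + 2187x^5 + 27x^4 - (63/2)x^2


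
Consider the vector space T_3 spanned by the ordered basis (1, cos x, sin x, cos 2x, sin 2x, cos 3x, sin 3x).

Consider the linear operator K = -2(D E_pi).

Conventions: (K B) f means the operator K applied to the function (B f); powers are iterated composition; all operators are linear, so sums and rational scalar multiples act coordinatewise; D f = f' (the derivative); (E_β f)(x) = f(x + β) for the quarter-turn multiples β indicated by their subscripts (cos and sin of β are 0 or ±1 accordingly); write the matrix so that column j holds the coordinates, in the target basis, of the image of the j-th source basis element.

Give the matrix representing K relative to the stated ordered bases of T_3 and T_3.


image of 1: 0
image of cos x: -2sin x
image of sin x: 2cos x
image of cos 2x: 4sin 2x
image of sin 2x: -4cos 2x
image of cos 3x: -6sin 3x
image of sin 3x: 6cos 3x
each image's coordinates form column j of the matrix

the matrix is [[0, 0, 0, 0, 0, 0, 0]; [0, 0, 2, 0, 0, 0, 0]; [0, -2, 0, 0, 0, 0, 0]; [0, 0, 0, 0, -4, 0, 0]; [0, 0, 0, 4, 0, 0, 0]; [0, 0, 0, 0, 0, 0, 6]; [0, 0, 0, 0, 0, -6, 0]] (rows listed top to bottom)


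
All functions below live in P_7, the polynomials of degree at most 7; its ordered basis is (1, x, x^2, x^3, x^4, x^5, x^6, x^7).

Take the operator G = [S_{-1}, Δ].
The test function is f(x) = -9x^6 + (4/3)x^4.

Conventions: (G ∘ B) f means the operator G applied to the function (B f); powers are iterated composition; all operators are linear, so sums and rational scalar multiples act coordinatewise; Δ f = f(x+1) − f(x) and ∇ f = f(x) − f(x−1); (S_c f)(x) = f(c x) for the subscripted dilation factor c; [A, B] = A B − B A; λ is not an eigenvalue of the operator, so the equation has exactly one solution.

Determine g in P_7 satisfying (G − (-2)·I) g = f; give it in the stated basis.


g(x) = -(9/2)x^6 - 27x^5 + (407/3)x^4 + (1358/3)x^3 - 1088x^2 - (4981/3)x + 3704/3

write g with unknown coordinates in the stated basis and equate coefficients in (G − (-2)·I) g = f
solving from the highest basis element down gives g = -(9/2)x^6 - 27x^5 + (407/3)x^4 + (1358/3)x^3 - 1088x^2 - (4981/3)x + 3704/3
check: G g = 54x^5 - 270x^4 - (2716/3)x^3 + 2176x^2 + (9962/3)x - 7408/3
so G g − (-2)·g = -9x^6 + (4/3)x^4 = f ✓


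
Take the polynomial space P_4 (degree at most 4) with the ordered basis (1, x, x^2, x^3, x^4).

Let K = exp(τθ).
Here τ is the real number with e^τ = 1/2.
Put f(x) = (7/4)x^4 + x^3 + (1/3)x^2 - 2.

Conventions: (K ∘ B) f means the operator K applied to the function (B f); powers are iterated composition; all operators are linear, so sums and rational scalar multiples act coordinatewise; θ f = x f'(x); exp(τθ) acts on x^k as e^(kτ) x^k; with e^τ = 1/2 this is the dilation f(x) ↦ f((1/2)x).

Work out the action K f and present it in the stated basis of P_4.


exp(τθ) x^k = e^(kτ) x^k; with e^τ = 1/2 this sends x^k to (1/2)^k x^k
x^2 ↦ 1/4 x^2
x^3 ↦ 1/8 x^3
x^4 ↦ 1/16 x^4
applying this coordinatewise to f: exp(τθ) f = (7/64)x^4 + (1/8)x^3 + (1/12)x^2 - 2

g(x) = (7/64)x^4 + (1/8)x^3 + (1/12)x^2 - 2


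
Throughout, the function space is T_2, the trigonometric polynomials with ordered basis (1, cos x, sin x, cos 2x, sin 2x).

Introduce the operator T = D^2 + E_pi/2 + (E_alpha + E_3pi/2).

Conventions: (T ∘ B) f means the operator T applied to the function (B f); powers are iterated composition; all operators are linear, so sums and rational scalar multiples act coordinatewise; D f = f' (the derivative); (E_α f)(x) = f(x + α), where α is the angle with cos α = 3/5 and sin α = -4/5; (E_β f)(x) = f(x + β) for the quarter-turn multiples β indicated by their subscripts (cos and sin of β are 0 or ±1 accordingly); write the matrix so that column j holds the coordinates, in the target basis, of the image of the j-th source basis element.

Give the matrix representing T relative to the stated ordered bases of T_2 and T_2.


image of 1: 3
image of cos x: -(2/5)cos x + (4/5)sin x
image of sin x: -(4/5)cos x - (2/5)sin x
image of cos 2x: -(157/25)cos 2x + (24/25)sin 2x
image of sin 2x: -(24/25)cos 2x - (157/25)sin 2x
each image's coordinates form column j of the matrix

the matrix is [[3, 0, 0, 0, 0]; [0, -2/5, -4/5, 0, 0]; [0, 4/5, -2/5, 0, 0]; [0, 0, 0, -157/25, -24/25]; [0, 0, 0, 24/25, -157/25]] (rows listed top to bottom)


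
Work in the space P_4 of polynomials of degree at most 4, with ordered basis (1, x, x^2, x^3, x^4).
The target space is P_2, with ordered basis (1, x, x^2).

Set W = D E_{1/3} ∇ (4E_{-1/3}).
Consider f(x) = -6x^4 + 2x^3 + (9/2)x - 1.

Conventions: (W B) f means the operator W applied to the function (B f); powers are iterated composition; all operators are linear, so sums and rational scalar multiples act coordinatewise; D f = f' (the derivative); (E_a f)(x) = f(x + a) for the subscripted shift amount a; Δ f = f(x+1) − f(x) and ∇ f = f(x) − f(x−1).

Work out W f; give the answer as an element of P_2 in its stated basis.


E_{-1/3} f = -6x^4 + 10x^3 - 6x^2 + (109/18)x - 143/54
(4E_{-1/3}) f = -24x^4 + 40x^3 - 24x^2 + (218/9)x - 286/27
∇ (4E_{-1/3}) f = -96x^3 + 264x^2 - 264x + 1010/9
E_{1/3} ∇ (4E_{-1/3}) f = -96x^3 + 168x^2 - 120x + 50
D (E_{1/3} ∇) (4E_{-1/3}) f = -288x^2 + 336x - 120

the result is g(x) = -288x^2 + 336x - 120


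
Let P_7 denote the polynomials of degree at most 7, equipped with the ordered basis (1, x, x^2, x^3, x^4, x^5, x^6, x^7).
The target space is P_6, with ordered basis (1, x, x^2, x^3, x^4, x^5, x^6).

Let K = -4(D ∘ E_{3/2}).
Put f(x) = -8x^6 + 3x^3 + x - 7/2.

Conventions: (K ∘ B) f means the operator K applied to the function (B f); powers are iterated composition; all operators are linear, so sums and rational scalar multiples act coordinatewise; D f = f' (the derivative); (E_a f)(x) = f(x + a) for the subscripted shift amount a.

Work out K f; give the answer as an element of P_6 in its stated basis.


E_{3/2} f = -8x^6 - 72x^5 - 270x^4 - 537x^3 - 594x^2 - (1373/4)x - 83
D E_{3/2} f = -48x^5 - 360x^4 - 1080x^3 - 1611x^2 - 1188x - 1373/4
(-4(D ∘ E_{3/2})) f = 192x^5 + 1440x^4 + 4320x^3 + 6444x^2 + 4752x + 1373

the result is g(x) = 192x^5 + 1440x^4 + 4320x^3 + 6444x^2 + 4752x + 1373


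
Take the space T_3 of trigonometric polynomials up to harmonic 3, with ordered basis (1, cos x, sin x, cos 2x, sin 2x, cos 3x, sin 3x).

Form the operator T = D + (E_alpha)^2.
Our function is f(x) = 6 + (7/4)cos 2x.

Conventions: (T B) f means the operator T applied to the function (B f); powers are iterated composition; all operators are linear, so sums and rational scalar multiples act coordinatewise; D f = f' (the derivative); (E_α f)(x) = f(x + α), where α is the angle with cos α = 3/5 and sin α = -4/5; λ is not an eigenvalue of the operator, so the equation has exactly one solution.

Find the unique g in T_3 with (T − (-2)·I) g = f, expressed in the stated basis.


the result is g(x) = 2 + (5061/19444)cos 2x + (5551/9722)sin 2x

write g with unknown coordinates in the stated basis and equate coefficients in (T − (-2)·I) g = f
solving from the highest basis element down gives g = 2 + (5061/19444)cos 2x + (5551/9722)sin 2x
check: T g = 2 + (23905/19444)cos 2x - (5551/4861)sin 2x
so T g − (-2)·g = 6 + (7/4)cos 2x = f ✓


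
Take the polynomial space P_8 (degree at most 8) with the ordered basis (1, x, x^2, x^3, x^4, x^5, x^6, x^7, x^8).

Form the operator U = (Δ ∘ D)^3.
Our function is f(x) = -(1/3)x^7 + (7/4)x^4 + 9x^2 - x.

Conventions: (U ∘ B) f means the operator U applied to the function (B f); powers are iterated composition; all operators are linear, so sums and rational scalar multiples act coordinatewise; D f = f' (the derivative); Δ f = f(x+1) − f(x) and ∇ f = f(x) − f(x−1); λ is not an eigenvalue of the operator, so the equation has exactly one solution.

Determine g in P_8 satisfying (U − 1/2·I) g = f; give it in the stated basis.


the result is g(x) = (2/3)x^7 - (7/2)x^4 - 18x^2 + 6722x + 10080

write g with unknown coordinates in the stated basis and equate coefficients in (U − 1/2·I) g = f
solving from the highest basis element down gives g = (2/3)x^7 - (7/2)x^4 - 18x^2 + 6722x + 10080
check: U g = 3360x + 5040
so U g − 1/2·g = -(1/3)x^7 + (7/4)x^4 + 9x^2 - x = f ✓


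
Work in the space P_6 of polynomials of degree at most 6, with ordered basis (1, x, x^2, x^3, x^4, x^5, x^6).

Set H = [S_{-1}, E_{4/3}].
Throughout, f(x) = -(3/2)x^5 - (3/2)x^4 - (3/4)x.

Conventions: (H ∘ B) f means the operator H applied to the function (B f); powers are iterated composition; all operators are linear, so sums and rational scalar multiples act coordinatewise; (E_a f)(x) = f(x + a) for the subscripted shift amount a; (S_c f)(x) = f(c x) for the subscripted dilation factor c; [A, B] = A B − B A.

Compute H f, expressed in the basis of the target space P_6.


the image equals g(x) = -20x^4 + 16x^3 - (640/9)x^2 + (256/9)x - 1186/81

E_{4/3} f = -(3/2)x^5 - (23/2)x^4 - (104/3)x^3 - (464/9)x^2 - (4177/108)x - 977/81
S_{-1} E_{4/3} f = (3/2)x^5 - (23/2)x^4 + (104/3)x^3 - (464/9)x^2 + (4177/108)x - 977/81
S_{-1} f = (3/2)x^5 - (3/2)x^4 + (3/4)x
E_{4/3} S_{-1} f = (3/2)x^5 + (17/2)x^4 + (56/3)x^3 + (176/9)x^2 + (1105/108)x + 209/81
[S_{-1}, E_{4/3}] f = -20x^4 + 16x^3 - (640/9)x^2 + (256/9)x - 1186/81


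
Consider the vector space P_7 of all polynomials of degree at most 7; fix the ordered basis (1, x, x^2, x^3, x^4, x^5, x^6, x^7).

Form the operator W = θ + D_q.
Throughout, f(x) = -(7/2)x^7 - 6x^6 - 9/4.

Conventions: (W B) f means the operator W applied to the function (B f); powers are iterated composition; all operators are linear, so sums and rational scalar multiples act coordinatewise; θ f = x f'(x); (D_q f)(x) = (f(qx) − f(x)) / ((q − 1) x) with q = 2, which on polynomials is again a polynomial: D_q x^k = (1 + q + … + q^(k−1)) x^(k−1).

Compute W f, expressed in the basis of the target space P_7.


θ f = -(49/2)x^7 - 36x^6
D_q f = -(889/2)x^6 - 378x^5
(θ + D_q) f = -(49/2)x^7 - (961/2)x^6 - 378x^5

g(x) = -(49/2)x^7 - (961/2)x^6 - 378x^5


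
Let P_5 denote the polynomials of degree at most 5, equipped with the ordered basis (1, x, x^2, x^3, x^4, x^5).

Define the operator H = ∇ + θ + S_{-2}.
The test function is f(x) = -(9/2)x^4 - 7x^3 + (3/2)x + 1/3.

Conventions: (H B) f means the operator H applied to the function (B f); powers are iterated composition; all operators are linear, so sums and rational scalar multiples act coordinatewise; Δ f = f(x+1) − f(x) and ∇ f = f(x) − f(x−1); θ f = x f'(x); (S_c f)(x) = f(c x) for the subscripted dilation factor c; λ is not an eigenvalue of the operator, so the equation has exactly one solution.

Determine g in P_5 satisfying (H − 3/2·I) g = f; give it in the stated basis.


write g with unknown coordinates in the stated basis and equate coefficients in (H − 3/2·I) g = f
solving from the highest basis element down gives g = -(9/37)x^4 + (446/481)x^3 - (1360/1443)x^2 - (317/111)x - 3106/1443
check: H g = -(180/37)x^4 - (2698/481)x^3 - (680/481)x^2 - (103/37)x - 4178/1443
so H g − 3/2·g = -(9/2)x^4 - 7x^3 + (3/2)x + 1/3 = f ✓

the result is g(x) = -(9/37)x^4 + (446/481)x^3 - (1360/1443)x^2 - (317/111)x - 3106/1443


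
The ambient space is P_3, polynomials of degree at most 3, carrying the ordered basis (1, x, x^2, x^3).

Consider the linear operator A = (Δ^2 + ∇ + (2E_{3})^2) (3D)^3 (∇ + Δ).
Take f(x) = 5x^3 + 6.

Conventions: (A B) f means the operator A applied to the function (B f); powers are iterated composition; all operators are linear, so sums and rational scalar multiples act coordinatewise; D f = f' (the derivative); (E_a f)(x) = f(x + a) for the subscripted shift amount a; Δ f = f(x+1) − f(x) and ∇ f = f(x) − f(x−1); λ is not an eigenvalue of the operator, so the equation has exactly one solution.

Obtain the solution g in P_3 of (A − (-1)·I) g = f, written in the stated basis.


write g with unknown coordinates in the stated basis and equate coefficients in (A − (-1)·I) g = f
solving from the highest basis element down gives g = 5x^3 + 6
check: A g = 0
so A g − (-1)·g = 5x^3 + 6 = f ✓

g(x) = 5x^3 + 6


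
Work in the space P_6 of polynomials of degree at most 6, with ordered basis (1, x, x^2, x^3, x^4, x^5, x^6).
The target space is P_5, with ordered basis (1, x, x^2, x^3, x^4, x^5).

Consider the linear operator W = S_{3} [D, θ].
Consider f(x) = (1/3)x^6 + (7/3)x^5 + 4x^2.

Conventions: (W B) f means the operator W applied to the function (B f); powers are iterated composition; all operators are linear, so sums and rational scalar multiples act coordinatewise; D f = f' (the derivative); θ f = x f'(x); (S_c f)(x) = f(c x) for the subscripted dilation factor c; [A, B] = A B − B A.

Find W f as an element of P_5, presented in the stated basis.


g(x) = 486x^5 + 945x^4 + 24x

θ f = 2x^6 + (35/3)x^5 + 8x^2
D θ f = 12x^5 + (175/3)x^4 + 16x
D f = 2x^5 + (35/3)x^4 + 8x
θ D f = 10x^5 + (140/3)x^4 + 8x
[D, θ] f = 2x^5 + (35/3)x^4 + 8x
S_{3} [D, θ] f = 486x^5 + 945x^4 + 24x


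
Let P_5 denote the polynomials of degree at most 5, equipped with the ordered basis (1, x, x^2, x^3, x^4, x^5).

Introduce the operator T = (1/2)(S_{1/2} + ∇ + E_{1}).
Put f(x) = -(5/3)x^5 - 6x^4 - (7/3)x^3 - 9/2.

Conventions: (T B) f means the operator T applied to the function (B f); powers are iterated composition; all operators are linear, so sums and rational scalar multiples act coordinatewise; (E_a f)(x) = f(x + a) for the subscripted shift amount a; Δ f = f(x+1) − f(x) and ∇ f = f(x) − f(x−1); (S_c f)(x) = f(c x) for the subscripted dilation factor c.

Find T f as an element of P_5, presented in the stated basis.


S_{1/2} f = -(5/96)x^5 - (3/8)x^4 - (7/24)x^3 - 9/2
∇ f = -(25/3)x^4 - (22/3)x^3 + (37/3)x^2 - (26/3)x + 2
E_{1} f = -(5/3)x^5 - (43/3)x^4 - 43x^3 - (179/3)x^2 - (118/3)x - 29/2
(S_{1/2} + ∇ + E_{1}) f = -(55/32)x^5 - (553/24)x^4 - (405/8)x^3 - (142/3)x^2 - 48x - 17
((1/2)(S_{1/2} + ∇ + E_{1})) f = -(55/64)x^5 - (553/48)x^4 - (405/16)x^3 - (71/3)x^2 - 24x - 17/2

the image equals g(x) = -(55/64)x^5 - (553/48)x^4 - (405/16)x^3 - (71/3)x^2 - 24x - 17/2


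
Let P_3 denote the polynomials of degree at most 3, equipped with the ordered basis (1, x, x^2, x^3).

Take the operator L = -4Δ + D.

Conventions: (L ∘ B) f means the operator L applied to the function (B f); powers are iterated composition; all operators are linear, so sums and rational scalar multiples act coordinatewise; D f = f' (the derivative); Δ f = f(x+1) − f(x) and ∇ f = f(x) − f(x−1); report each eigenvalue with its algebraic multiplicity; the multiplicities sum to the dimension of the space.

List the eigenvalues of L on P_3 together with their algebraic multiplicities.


λ = 0 (multiplicity 4)

image of 1: 0
image of x: -3
image of x^2: -6x - 4
image of x^3: -9x^2 - 12x - 4
the matrix is upper triangular; its diagonal is (0, 0, 0, 0)
for a triangular matrix the eigenvalues are the diagonal entries, with algebraic multiplicity their repetition count


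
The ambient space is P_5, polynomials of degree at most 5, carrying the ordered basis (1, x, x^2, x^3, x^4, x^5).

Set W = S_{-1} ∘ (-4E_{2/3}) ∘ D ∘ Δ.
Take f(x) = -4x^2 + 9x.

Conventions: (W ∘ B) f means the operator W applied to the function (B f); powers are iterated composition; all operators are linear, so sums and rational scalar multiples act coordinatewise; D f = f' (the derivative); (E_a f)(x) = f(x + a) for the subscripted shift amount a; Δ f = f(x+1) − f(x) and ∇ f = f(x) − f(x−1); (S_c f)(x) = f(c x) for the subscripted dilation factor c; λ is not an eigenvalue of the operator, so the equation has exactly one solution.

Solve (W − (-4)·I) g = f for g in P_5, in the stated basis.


write g with unknown coordinates in the stated basis and equate coefficients in (W − (-4)·I) g = f
solving from the highest basis element down gives g = -x^2 + (9/4)x - 2
check: W g = 8
so W g − (-4)·g = -4x^2 + 9x = f ✓

the image equals g(x) = -x^2 + (9/4)x - 2


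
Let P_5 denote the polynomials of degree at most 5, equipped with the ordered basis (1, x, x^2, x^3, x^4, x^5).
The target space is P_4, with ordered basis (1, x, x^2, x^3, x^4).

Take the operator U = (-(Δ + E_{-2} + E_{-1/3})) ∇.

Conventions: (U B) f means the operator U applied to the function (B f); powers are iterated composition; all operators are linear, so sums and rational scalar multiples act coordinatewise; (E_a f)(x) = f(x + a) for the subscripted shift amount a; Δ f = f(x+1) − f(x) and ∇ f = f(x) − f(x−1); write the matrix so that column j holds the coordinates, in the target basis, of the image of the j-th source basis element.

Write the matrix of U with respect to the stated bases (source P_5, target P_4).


image of 1: 0
image of x: -2
image of x^2: -4x + 14/3
image of x^3: -6x^2 + 14x - 64/3
image of x^4: -8x^3 + 28x^2 - (256/3)x + 1786/27
image of x^5: -10x^4 + (140/3)x^3 - (640/3)x^2 + (8930/27)x - 17432/81
each image's coordinates form column j of the matrix

the matrix is [[0, -2, 14/3, -64/3, 1786/27, -17432/81]; [0, 0, -4, 14, -256/3, 8930/27]; [0, 0, 0, -6, 28, -640/3]; [0, 0, 0, 0, -8, 140/3]; [0, 0, 0, 0, 0, -10]] (rows listed top to bottom)


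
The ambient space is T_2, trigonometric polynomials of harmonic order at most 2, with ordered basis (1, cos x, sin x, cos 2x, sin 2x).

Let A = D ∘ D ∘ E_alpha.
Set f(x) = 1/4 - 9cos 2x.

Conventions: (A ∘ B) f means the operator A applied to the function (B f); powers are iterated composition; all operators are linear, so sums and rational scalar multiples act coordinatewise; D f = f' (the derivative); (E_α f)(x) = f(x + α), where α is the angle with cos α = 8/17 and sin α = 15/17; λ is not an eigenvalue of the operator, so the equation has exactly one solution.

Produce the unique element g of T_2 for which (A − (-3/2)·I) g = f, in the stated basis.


the result is g(x) = 1/6 - (7758/5765)cos 2x + (6912/5765)sin 2x

write g with unknown coordinates in the stated basis and equate coefficients in (A − (-3/2)·I) g = f
solving from the highest basis element down gives g = 1/6 - (7758/5765)cos 2x + (6912/5765)sin 2x
check: A g = -(40248/5765)cos 2x - (10368/5765)sin 2x
so A g − (-3/2)·g = 1/4 - 9cos 2x = f ✓


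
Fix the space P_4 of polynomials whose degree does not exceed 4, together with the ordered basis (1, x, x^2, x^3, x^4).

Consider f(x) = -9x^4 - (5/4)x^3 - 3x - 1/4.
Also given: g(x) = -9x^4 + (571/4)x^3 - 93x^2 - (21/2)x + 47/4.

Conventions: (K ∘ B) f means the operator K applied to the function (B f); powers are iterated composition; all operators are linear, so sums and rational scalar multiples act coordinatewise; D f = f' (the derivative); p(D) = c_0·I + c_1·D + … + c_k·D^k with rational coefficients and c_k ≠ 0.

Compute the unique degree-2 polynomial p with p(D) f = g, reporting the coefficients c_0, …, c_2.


D^0 f = -9x^4 - (5/4)x^3 - 3x - 1/4
D^1 f = -36x^3 - (15/4)x^2 - 3
D^2 f = -108x^2 - (15/2)x
matching coefficients of g against c_0 f + c_1 Df + … from the top degree down determines the c_i
solution: c_0 = 1, c_1 = -4, c_2 = 1

p(D) = I − 4·D + D^2, i.e. c_0 = 1, c_1 = -4, c_2 = 1


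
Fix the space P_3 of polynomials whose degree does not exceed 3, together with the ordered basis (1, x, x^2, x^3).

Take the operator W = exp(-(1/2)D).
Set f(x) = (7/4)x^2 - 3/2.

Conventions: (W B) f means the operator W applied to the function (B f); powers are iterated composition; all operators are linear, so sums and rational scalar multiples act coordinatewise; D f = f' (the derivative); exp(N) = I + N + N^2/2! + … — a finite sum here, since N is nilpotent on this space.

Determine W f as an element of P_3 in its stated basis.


order-1 term: -(7/4)x
order-2 term: 7/16
the series for exp(-(1/2)D) f terminates at order 2
exp(-(1/2)D) f = (7/4)x^2 - (7/4)x - 17/16

the image equals g(x) = (7/4)x^2 - (7/4)x - 17/16


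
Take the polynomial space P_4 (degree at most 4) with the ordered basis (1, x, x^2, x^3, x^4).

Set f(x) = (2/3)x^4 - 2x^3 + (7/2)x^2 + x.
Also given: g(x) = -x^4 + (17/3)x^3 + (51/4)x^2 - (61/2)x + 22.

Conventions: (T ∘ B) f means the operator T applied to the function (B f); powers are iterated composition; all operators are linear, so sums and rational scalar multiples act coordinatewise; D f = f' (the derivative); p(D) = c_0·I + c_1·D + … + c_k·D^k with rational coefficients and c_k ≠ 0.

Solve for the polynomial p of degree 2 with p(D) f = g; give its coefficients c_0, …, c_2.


p(D) = -(3/2)·I + D + 3·D^2, i.e. c_0 = -3/2, c_1 = 1, c_2 = 3

D^0 f = (2/3)x^4 - 2x^3 + (7/2)x^2 + x
D^1 f = (8/3)x^3 - 6x^2 + 7x + 1
D^2 f = 8x^2 - 12x + 7
matching coefficients of g against c_0 f + c_1 Df + … from the top degree down determines the c_i
solution: c_0 = -3/2, c_1 = 1, c_2 = 3


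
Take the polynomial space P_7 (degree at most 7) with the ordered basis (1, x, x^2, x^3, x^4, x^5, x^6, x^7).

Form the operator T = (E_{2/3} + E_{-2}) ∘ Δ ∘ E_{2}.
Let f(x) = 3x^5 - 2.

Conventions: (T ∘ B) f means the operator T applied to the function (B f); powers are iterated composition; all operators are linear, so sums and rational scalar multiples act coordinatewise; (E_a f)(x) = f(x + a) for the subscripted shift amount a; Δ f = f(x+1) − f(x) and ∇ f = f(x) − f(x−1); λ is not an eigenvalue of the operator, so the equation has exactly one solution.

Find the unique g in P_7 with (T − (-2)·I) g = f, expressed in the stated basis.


the image equals g(x) = (3/2)x^5 - (15/2)x^4 - 25x^3 + 5x^2 + (4375/18)x + 12125/54

write g with unknown coordinates in the stated basis and equate coefficients in (T − (-2)·I) g = f
solving from the highest basis element down gives g = (3/2)x^5 - (15/2)x^4 - 25x^3 + 5x^2 + (4375/18)x + 12125/54
check: T g = 15x^4 + 50x^3 - 10x^2 - (4375/9)x - 12179/27
so T g − (-2)·g = 3x^5 - 2 = f ✓


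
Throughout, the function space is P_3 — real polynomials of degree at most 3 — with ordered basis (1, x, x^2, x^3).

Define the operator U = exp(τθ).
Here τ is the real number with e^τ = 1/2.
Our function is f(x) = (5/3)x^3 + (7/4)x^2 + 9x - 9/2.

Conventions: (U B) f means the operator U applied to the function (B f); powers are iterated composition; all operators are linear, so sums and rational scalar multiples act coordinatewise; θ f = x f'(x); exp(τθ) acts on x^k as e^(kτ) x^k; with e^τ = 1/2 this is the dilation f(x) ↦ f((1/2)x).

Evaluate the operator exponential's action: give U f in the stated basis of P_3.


the result is g(x) = (5/24)x^3 + (7/16)x^2 + (9/2)x - 9/2

exp(τθ) x^k = e^(kτ) x^k; with e^τ = 1/2 this sends x^k to (1/2)^k x^k
x ↦ 1/2 x
x^2 ↦ 1/4 x^2
x^3 ↦ 1/8 x^3
applying this coordinatewise to f: exp(τθ) f = (5/24)x^3 + (7/16)x^2 + (9/2)x - 9/2


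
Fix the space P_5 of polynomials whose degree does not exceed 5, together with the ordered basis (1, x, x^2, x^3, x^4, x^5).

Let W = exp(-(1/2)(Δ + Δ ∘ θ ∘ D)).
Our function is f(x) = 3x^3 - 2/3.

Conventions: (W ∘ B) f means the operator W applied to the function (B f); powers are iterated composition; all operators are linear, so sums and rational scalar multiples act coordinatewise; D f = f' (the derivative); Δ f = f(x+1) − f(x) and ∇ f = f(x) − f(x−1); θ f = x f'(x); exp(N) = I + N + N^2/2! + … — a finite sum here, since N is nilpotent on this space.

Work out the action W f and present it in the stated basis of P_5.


the result is g(x) = 3x^3 - (9/2)x^2 - (81/4)x - 61/24

order-1 term: -(9/2)x^2 - (45/2)x - 21/2
order-2 term: (9/4)x + 9
order-3 term: -3/8
the series for exp(-(1/2)(Δ + Δ ∘ θ ∘ D)) f terminates at order 3
exp(-(1/2)(Δ + Δ ∘ θ ∘ D)) f = 3x^3 - (9/2)x^2 - (81/4)x - 61/24


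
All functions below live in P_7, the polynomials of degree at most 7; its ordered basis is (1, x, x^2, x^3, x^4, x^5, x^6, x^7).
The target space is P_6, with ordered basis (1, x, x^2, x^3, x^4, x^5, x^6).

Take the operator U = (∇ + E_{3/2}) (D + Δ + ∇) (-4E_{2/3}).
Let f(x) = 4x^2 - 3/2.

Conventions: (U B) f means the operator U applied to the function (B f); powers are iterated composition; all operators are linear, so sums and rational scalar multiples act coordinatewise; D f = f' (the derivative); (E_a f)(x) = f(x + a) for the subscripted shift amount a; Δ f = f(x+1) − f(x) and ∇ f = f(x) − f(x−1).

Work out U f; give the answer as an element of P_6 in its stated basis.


E_{2/3} f = 4x^2 + (16/3)x + 5/18
(-4E_{2/3}) f = -16x^2 - (64/3)x - 10/9
D (-4E_{2/3}) f = -32x - 64/3
Δ (-4E_{2/3}) f = -32x - 112/3
∇ (-4E_{2/3}) f = -32x - 16/3
(D + Δ + ∇) (-4E_{2/3}) f = -96x - 64
∇ (D + Δ + ∇) (-4E_{2/3}) f = -96
E_{3/2} (D + Δ + ∇) (-4E_{2/3}) f = -96x - 208
(∇ + E_{3/2}) (D + Δ + ∇) (-4E_{2/3}) f = -96x - 304

g(x) = -96x - 304


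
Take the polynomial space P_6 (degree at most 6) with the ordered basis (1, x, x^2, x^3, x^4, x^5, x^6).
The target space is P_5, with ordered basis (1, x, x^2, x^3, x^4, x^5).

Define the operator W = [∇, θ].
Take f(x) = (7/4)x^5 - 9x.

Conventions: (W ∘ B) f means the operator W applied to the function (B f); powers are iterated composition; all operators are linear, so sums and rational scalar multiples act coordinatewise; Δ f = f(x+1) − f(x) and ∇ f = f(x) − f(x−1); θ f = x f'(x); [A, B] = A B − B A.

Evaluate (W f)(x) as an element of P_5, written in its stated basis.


g(x) = (35/4)x^4 - 35x^3 + (105/2)x^2 - 35x - 1/4

θ f = (35/4)x^5 - 9x
∇ θ f = (175/4)x^4 - (175/2)x^3 + (175/2)x^2 - (175/4)x - 1/4
∇ f = (35/4)x^4 - (35/2)x^3 + (35/2)x^2 - (35/4)x - 29/4
θ ∇ f = 35x^4 - (105/2)x^3 + 35x^2 - (35/4)x
[∇, θ] f = (35/4)x^4 - 35x^3 + (105/2)x^2 - 35x - 1/4


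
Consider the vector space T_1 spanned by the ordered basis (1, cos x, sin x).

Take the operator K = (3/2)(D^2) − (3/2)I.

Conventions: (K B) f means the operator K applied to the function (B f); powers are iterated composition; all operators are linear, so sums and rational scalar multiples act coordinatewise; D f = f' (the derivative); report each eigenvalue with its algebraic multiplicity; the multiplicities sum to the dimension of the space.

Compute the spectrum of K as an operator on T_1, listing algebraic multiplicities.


image of 1: -3/2
image of cos x: -3cos x
image of sin x: -3sin x
the matrix is diagonal; its diagonal is (-3/2, -3, -3)
for a triangular matrix the eigenvalues are the diagonal entries, with algebraic multiplicity their repetition count

λ = -3 (multiplicity 2), λ = -3/2 (multiplicity 1)


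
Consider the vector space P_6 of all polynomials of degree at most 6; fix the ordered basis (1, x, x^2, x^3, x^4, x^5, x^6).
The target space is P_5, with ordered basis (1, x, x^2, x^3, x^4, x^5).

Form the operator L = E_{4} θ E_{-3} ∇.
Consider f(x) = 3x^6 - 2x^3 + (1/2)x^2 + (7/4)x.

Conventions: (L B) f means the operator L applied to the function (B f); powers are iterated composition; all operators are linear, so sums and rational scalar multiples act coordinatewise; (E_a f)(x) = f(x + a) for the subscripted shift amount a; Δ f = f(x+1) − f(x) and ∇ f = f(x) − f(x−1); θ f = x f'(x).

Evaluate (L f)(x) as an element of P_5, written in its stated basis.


∇ f = 18x^5 - 45x^4 + 60x^3 - 51x^2 + 25x - 15/4
E_{-3} ∇ f = 18x^5 - 315x^4 + 2220x^3 - 7881x^2 + 14101x - 40707/4
θ E_{-3} ∇ f = 90x^5 - 1260x^4 + 6660x^3 - 15762x^2 + 14101x
E_{4} θ E_{-3} ∇ f = 90x^5 + 540x^4 + 900x^3 + 798x^2 + 325x + 52

g(x) = 90x^5 + 540x^4 + 900x^3 + 798x^2 + 325x + 52


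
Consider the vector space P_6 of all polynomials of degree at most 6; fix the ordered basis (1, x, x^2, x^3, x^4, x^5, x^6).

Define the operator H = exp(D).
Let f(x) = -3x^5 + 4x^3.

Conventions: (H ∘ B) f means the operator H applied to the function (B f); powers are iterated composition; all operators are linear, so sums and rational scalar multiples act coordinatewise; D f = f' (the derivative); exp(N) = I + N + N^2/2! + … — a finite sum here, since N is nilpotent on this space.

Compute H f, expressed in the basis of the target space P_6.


g(x) = -3x^5 - 15x^4 - 26x^3 - 18x^2 - 3x + 1

order-1 term: -15x^4 + 12x^2
order-2 term: -30x^3 + 12x
order-3 term: -30x^2 + 4
order-4 term: -15x
order-5 term: -3
the series for exp(D) f terminates at order 5
exp(D) f = -3x^5 - 15x^4 - 26x^3 - 18x^2 - 3x + 1


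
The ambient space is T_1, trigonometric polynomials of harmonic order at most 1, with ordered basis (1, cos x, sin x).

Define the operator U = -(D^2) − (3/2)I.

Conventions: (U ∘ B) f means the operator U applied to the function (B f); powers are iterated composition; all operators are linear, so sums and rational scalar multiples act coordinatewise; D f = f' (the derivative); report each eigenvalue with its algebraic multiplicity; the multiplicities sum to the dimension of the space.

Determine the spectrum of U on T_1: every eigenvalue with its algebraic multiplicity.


λ = -3/2 (multiplicity 1), λ = -1/2 (multiplicity 2)

image of 1: -3/2
image of cos x: -(1/2)cos x
image of sin x: -(1/2)sin x
the matrix is diagonal; its diagonal is (-3/2, -1/2, -1/2)
for a triangular matrix the eigenvalues are the diagonal entries, with algebraic multiplicity their repetition count


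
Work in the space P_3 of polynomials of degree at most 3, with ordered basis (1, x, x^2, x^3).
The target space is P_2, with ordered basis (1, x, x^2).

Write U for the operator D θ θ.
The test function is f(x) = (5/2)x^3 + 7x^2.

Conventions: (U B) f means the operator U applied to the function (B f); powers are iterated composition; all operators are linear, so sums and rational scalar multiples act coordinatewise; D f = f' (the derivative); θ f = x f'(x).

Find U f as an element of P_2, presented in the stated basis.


θ f = (15/2)x^3 + 14x^2
θ θ f = (45/2)x^3 + 28x^2
D θ θ f = (135/2)x^2 + 56x

g(x) = (135/2)x^2 + 56x


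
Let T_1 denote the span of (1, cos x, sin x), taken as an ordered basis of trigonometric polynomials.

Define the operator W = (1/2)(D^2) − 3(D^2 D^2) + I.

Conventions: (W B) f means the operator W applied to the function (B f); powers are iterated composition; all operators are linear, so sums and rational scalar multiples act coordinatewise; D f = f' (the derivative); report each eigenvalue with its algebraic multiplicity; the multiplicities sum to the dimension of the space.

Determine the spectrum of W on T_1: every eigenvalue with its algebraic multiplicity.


image of 1: 1
image of cos x: -(5/2)cos x
image of sin x: -(5/2)sin x
the matrix is diagonal; its diagonal is (1, -5/2, -5/2)
for a triangular matrix the eigenvalues are the diagonal entries, with algebraic multiplicity their repetition count

λ = -5/2 (multiplicity 2), λ = 1 (multiplicity 1)


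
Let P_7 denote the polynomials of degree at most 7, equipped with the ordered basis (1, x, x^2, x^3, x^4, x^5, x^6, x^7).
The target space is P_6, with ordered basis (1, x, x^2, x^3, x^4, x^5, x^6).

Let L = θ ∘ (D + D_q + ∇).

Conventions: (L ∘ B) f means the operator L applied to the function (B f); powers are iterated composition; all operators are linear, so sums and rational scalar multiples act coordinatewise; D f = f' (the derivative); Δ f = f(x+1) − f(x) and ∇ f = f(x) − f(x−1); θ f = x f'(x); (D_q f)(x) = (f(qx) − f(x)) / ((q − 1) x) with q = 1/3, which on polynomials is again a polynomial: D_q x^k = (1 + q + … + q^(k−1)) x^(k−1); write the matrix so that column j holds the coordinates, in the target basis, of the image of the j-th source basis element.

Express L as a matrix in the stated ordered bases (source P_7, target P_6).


image of 1: 0
image of x: 0
image of x^2: (16/3)x
image of x^3: (134/9)x^2 - 3x
image of x^4: (256/9)x^3 - 12x^2 + 4x
image of x^5: (3724/81)x^4 - 30x^3 + 20x^2 - 5x
image of x^6: (16400/243)x^5 - 60x^4 + 60x^3 - 30x^2 + 6x
image of x^7: (22598/243)x^6 - 105x^5 + 140x^4 - 105x^3 + 42x^2 - 7x
each image's coordinates form column j of the matrix

the matrix is [[0, 0, 0, 0, 0, 0, 0, 0]; [0, 0, 16/3, -3, 4, -5, 6, -7]; [0, 0, 0, 134/9, -12, 20, -30, 42]; [0, 0, 0, 0, 256/9, -30, 60, -105]; [0, 0, 0, 0, 0, 3724/81, -60, 140]; [0, 0, 0, 0, 0, 0, 16400/243, -105]; [0, 0, 0, 0, 0, 0, 0, 22598/243]] (rows listed top to bottom)


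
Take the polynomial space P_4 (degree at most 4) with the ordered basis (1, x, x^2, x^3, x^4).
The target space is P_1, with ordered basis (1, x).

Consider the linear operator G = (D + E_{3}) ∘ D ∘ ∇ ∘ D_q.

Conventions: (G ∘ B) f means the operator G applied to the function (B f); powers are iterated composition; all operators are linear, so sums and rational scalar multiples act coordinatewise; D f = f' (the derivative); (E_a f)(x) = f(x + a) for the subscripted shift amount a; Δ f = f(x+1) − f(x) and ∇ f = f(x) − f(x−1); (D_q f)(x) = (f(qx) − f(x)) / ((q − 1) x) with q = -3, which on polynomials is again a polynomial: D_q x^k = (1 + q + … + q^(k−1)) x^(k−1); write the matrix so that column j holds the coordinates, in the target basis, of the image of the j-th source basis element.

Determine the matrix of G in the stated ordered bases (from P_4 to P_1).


image of 1: 0
image of x: 0
image of x^2: 0
image of x^3: 14
image of x^4: -120x - 420
each image's coordinates form column j of the matrix

the matrix is [[0, 0, 0, 14, -420]; [0, 0, 0, 0, -120]] (rows listed top to bottom)


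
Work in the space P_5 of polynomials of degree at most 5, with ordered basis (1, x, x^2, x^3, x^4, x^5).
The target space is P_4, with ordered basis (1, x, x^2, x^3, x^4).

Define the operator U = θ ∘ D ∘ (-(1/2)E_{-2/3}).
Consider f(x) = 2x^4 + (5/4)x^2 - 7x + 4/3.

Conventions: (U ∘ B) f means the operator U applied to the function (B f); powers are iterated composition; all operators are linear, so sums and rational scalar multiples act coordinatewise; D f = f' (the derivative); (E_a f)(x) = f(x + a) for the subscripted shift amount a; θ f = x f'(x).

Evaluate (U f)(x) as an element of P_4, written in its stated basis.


E_{-2/3} f = 2x^4 - (16/3)x^3 + (79/12)x^2 - (298/27)x + 563/81
(-(1/2)E_{-2/3}) f = -x^4 + (8/3)x^3 - (79/24)x^2 + (149/27)x - 563/162
D (-(1/2)E_{-2/3}) f = -4x^3 + 8x^2 - (79/12)x + 149/27
θ D (-(1/2)E_{-2/3}) f = -12x^3 + 16x^2 - (79/12)x

the image equals g(x) = -12x^3 + 16x^2 - (79/12)x


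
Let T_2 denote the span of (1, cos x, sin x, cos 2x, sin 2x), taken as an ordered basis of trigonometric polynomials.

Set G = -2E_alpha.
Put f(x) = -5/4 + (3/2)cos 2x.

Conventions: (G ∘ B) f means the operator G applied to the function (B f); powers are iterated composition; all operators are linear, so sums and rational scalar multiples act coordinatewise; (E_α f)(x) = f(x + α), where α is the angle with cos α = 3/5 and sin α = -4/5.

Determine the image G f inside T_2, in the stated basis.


E_alpha f = -5/4 - (21/50)cos 2x + (36/25)sin 2x
(-2E_alpha) f = 5/2 + (21/25)cos 2x - (72/25)sin 2x

the image equals g(x) = 5/2 + (21/25)cos 2x - (72/25)sin 2x


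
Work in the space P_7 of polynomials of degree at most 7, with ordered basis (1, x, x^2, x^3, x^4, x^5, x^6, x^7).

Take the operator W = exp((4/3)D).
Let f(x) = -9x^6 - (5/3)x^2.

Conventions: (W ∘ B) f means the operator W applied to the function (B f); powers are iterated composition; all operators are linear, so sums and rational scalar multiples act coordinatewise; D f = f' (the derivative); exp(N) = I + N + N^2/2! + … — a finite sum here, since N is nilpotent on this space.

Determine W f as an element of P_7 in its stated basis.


the image equals g(x) = -9x^6 - 72x^5 - 240x^4 - (1280/3)x^3 - (1285/3)x^2 - 232x - 4336/81

order-1 term: -72x^5 - (40/9)x
order-2 term: -240x^4 - 80/27
order-3 term: -(1280/3)x^3
order-4 term: -(1280/3)x^2
order-5 term: -(2048/9)x
order-6 term: -4096/81
the series for exp((4/3)D) f terminates at order 6
exp((4/3)D) f = -9x^6 - 72x^5 - 240x^4 - (1280/3)x^3 - (1285/3)x^2 - 232x - 4336/81


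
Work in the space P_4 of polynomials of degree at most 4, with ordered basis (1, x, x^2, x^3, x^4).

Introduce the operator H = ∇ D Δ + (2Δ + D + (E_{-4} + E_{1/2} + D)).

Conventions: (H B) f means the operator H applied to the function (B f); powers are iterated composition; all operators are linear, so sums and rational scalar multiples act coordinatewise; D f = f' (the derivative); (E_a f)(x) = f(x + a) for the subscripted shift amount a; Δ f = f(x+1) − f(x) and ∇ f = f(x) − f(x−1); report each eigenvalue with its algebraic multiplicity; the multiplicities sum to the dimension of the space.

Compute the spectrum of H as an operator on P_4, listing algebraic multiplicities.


image of 1: 2
image of x: 2x + 1/2
image of x^2: 2x^2 + x + 73/4
image of x^3: 2x^3 + (3/2)x^2 + (219/4)x - 447/8
image of x^4: 2x^4 + 2x^3 + (219/2)x^2 - (447/2)x + 4129/16
the matrix is upper triangular; its diagonal is (2, 2, 2, 2, 2)
for a triangular matrix the eigenvalues are the diagonal entries, with algebraic multiplicity their repetition count

λ = 2 (multiplicity 5)


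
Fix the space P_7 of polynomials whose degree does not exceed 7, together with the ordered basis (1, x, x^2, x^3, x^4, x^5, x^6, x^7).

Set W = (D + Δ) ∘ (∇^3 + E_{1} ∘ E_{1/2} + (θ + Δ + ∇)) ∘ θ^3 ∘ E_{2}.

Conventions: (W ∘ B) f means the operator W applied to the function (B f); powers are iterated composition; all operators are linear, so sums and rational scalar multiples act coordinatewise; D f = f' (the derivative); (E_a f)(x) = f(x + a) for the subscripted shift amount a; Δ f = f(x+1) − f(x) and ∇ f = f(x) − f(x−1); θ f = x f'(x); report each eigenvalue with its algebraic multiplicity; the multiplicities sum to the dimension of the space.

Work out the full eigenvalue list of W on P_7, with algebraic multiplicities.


image of 1: 0
image of x: 4
image of x^2: 96x + 152
image of x^3: 648x^2 + 2034x + 1620
image of x^4: 2560x^3 + 12480x^2 + 21392x + 17344
image of x^5: 7500x^4 + 50600x^3 + 136380x^2 + (436105/2)x + 814215/8
image of x^6: 18144x^5 + 158040x^4 + 587520x^3 + 1398060x^2 + 1442892x + 780078
image of x^7: 38416x^6 + 412482x^5 + 1966720x^4 + (12420625/2)x^3 + (81480777/8)x^2 + (175683221/16)x + 9649969/2
the matrix is upper triangular; its diagonal is (0, 0, 0, 0, 0, 0, 0, 0)
for a triangular matrix the eigenvalues are the diagonal entries, with algebraic multiplicity their repetition count

λ = 0 (multiplicity 8)
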